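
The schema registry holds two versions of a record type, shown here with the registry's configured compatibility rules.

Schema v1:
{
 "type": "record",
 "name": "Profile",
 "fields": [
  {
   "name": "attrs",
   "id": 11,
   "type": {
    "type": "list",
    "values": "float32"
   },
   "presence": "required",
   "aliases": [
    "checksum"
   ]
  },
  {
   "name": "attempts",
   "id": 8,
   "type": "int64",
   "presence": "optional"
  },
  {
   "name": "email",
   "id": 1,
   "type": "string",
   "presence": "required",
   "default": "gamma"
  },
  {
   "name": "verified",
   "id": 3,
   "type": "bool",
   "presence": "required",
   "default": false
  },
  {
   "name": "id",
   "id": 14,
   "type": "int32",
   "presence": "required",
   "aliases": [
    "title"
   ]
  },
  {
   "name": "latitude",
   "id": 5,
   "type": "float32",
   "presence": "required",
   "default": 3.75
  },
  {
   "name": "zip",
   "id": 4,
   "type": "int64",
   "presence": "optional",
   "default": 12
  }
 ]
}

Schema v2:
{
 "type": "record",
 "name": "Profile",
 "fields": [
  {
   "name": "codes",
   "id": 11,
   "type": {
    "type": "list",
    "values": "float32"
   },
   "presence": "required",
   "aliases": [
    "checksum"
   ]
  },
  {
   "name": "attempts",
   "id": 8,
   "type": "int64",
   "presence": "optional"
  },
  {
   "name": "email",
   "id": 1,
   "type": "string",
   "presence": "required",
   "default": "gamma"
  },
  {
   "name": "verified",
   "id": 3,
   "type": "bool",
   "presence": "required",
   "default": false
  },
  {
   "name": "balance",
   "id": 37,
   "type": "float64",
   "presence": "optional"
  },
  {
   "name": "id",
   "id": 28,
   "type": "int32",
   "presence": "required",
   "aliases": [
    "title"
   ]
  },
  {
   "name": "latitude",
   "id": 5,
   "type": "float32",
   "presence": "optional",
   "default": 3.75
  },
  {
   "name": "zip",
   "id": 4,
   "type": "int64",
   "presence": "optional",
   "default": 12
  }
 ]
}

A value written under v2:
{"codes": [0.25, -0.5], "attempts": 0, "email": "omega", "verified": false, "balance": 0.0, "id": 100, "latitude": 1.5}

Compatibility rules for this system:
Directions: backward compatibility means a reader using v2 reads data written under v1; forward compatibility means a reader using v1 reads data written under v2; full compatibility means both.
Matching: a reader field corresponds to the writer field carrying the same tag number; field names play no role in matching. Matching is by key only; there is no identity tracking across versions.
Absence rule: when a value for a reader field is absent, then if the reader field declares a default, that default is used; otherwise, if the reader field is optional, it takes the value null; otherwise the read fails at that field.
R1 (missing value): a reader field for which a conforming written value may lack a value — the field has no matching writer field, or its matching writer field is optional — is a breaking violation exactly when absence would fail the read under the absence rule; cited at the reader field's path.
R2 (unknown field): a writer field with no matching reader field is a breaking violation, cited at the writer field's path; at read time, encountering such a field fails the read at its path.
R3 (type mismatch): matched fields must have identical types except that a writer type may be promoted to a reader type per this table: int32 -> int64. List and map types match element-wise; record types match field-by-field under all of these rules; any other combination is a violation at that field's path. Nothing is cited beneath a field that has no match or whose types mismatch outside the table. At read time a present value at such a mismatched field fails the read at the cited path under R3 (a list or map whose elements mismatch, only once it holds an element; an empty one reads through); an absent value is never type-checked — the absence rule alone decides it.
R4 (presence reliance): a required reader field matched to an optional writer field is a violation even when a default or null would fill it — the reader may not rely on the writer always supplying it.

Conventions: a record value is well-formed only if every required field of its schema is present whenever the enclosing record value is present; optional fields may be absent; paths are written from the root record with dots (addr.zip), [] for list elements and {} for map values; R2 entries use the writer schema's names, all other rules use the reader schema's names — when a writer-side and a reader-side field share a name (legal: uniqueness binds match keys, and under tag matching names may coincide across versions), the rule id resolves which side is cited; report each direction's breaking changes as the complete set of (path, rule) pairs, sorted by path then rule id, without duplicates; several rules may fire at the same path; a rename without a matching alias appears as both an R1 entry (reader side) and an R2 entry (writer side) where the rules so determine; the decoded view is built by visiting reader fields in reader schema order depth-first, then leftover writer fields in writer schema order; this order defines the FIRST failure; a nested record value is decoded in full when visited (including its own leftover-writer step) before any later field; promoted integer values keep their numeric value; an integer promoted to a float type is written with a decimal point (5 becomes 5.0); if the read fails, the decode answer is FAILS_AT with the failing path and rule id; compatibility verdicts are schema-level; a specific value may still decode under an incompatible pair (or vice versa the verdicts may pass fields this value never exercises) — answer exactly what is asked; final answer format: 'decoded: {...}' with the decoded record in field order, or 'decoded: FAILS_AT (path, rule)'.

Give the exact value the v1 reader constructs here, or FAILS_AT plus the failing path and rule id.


decoded: FAILS_AT (id, R1)

each type pair in Profile: writer, then reader
decoding the Profile value with the v1 reader:
  attrs := [0.25, -0.5] (from writer codes)
  attempts := 0
  email := "omega"
  verified := false
  read fails at id under R1 (no fill)
  => FAILS_AT (id, R1)
ruling out the remaining Profile differences:
  added field balance to record Profile: optional float64, tag 37 (in v2 it sits immediately before id) -> schema-level compatibility only; this Profile value's decode is unchanged
  renamed field attrs to codes in record Profile -> triggers nothing under the printed rules; the Profile answer is the same either way
  field latitude in record Profile: required changed to optional -> schema-level compatibility only; this Profile value's decode is unchanged


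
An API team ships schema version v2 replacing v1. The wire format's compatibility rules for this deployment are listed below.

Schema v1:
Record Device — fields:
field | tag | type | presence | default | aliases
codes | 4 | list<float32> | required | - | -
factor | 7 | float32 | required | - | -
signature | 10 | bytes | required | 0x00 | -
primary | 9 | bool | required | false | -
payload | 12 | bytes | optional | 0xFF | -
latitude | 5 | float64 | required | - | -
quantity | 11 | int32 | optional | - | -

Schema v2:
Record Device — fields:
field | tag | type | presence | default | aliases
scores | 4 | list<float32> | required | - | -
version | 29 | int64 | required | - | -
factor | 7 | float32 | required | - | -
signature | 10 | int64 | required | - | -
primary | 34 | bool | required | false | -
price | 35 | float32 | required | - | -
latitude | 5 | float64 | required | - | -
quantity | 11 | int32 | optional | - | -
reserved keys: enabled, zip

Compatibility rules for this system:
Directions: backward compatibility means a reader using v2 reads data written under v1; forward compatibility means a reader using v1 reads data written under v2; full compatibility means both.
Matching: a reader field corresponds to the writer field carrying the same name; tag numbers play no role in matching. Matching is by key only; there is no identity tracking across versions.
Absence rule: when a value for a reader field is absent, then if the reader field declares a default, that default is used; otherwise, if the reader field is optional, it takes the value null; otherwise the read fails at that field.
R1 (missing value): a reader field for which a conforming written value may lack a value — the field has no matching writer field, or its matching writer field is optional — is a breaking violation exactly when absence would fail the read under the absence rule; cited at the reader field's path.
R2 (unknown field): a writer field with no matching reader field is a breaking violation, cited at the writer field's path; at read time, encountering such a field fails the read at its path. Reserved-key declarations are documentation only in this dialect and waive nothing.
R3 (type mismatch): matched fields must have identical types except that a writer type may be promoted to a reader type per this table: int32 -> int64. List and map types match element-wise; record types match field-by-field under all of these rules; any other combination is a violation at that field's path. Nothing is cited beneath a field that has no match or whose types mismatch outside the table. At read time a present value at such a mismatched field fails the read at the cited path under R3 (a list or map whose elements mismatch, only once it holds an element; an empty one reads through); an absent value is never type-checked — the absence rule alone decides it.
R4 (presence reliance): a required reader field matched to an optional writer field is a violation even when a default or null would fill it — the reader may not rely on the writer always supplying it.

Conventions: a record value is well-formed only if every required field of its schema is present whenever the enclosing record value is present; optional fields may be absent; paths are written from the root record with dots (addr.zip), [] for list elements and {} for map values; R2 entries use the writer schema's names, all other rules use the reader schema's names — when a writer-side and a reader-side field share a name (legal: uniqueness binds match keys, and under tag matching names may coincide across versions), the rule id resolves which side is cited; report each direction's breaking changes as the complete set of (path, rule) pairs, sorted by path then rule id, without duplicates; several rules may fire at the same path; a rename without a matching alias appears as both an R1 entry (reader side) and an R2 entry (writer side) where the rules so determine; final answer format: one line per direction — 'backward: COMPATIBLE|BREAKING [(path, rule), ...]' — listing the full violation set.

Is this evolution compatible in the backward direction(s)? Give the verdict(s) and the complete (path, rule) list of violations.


the writer's type comes first in each Device pair
checking backward for Device: reader v2 against writer v1:
  scores: no writer-side match
  version: no writer-side match
  factor: float32 -> float32, writer required; from factor
  signature: bytes -> int64, writer required; from signature
  primary: bool -> bool, writer required; from primary
  price: no writer-side match
  latitude: float64 -> float64, writer required; from latitude
  quantity: int32 -> int32, writer optional; from quantity
  writer field codes has no reader counterpart
  writer field payload has no reader counterpart
  R2 fires at codes
  R2 fires at payload
  R1 fires at price
  R1 fires at scores
  R3 fires at signature
  R1 fires at version
  => backward verdict for Device: BREAKING, 6 violation(s)
the other Device changes do not affect what is asked:
  field primary in record Device: tag 9 changed to 34 -> inert for the asked Device verdict: nothing fires

backward: BREAKING [(codes, R2), (payload, R2), (price, R1), (scores, R1), (signature, R3), (version, R1)]


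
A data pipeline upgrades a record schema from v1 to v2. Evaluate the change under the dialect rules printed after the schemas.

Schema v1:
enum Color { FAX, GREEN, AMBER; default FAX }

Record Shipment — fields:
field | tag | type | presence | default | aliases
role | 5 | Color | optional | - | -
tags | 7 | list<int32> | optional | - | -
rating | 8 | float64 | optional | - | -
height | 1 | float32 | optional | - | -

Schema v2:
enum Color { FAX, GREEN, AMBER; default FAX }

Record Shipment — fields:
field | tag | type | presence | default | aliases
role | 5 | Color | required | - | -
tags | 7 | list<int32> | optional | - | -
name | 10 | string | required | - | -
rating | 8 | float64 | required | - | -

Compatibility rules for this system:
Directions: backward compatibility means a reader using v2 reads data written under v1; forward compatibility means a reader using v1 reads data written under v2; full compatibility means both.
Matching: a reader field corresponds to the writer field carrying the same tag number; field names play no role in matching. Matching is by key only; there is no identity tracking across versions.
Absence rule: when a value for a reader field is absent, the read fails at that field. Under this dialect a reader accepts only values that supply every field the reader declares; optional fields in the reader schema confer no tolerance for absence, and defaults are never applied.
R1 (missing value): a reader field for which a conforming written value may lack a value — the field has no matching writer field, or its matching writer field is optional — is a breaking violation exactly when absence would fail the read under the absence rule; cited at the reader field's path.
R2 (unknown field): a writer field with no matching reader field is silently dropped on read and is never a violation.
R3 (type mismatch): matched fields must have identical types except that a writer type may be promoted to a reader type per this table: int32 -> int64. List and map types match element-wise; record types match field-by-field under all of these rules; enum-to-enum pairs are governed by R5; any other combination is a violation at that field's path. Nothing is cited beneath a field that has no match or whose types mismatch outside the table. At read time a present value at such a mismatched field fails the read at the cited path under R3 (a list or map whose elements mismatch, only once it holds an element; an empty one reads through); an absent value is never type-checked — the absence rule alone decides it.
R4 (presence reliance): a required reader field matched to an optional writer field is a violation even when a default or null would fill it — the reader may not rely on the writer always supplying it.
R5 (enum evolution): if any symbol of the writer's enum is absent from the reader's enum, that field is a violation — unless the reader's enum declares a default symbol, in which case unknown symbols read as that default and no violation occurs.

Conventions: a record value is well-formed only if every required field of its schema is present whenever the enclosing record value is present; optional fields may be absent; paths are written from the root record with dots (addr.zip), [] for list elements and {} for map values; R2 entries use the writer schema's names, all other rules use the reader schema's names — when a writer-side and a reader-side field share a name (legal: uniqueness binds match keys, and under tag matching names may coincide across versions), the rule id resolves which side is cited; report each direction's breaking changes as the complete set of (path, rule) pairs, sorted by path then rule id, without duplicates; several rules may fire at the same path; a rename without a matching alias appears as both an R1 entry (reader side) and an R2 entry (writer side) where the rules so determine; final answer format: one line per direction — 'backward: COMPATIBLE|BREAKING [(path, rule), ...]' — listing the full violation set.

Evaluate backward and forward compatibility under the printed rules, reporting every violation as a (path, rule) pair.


each type pair in Shipment: writer, then reader
backward pass over Shipment, reader schema v2, writer schema v1:
  Color -> Color, writer optional: role aligns to role
  list<int32> -> list<int32>, writer optional: tags aligns to tags
  name: no writer match
  float64 -> float64, writer optional: rating aligns to rating
  writer field height has no reader counterpart
  breaking: (name, R1)
  breaking: (rating, R1)
  breaking: (rating, R4)
  breaking: (role, R1)
  breaking: (role, R4)
  breaking: (tags, R1)
  => 6 violation(s): backward is BREAKING for Shipment
forward pass over Shipment, reader schema v1, writer schema v2:
  Color -> Color, writer required: role aligns to role
  list<int32> -> list<int32>, writer optional: tags aligns to tags
  float64 -> float64, writer required: rating aligns to rating
  height: no writer match
  writer field name has no reader counterpart
  breaking: (height, R1)
  breaking: (tags, R1)
  => 2 violation(s): forward is BREAKING for Shipment

backward: BREAKING [(name, R1), (rating, R1), (rating, R4), (role, R1), (role, R4), (tags, R1)]; forward: BREAKING [(height, R1), (tags, R1)]


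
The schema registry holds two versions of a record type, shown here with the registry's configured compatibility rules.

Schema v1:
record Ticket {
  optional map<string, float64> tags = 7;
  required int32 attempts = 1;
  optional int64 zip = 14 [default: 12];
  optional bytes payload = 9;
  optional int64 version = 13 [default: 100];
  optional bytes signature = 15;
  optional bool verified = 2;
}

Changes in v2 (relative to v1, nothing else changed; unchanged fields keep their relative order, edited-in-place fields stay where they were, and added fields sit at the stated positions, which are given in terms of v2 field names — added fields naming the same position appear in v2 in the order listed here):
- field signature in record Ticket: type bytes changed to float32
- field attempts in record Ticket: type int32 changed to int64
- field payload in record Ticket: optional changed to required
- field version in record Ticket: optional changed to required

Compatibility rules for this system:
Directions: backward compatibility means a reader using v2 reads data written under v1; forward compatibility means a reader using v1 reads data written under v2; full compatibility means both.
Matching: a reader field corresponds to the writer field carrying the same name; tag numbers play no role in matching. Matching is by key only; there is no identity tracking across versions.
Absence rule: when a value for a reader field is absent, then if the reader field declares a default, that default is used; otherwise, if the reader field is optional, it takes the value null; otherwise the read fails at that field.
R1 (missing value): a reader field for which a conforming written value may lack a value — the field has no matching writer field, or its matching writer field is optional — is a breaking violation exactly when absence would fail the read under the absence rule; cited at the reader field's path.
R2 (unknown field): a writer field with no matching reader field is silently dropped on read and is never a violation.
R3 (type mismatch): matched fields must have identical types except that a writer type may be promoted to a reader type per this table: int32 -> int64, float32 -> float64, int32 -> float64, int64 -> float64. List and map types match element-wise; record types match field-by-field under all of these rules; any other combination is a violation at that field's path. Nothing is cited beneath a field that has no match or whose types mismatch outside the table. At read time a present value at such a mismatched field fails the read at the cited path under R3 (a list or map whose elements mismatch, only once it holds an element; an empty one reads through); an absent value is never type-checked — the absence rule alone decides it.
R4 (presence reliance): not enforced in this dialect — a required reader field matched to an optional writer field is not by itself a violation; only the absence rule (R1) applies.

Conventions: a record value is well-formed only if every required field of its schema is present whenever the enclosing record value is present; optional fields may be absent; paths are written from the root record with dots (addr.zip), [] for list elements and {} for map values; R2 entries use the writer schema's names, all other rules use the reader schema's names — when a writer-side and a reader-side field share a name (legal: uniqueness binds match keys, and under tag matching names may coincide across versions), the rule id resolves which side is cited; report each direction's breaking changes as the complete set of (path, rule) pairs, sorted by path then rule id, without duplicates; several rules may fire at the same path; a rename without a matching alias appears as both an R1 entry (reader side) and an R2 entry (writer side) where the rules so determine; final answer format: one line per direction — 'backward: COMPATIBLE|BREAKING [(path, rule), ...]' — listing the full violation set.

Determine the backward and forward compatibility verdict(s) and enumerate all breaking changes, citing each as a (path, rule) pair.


backward: BREAKING [(payload, R1), (signature, R3)]; forward: BREAKING [(attempts, R3), (signature, R3)]

the writer's type comes first in each Ticket pair
backward analysis of Ticket with v2 as reader and v1 as writer:
  writer optional, map<string, float64> -> map<string, float64>: reader tags maps from writer tags
  writer required, int32 -> int64: reader attempts maps from writer attempts
  writer optional, int64 -> int64: reader zip maps from writer zip
  writer optional, bytes -> bytes: reader payload maps from writer payload
  writer optional, int64 -> int64: reader version maps from writer version
  writer optional, bytes -> float32: reader signature maps from writer signature
  writer optional, bool -> bool: reader verified maps from writer verified
  breaking: (payload, R1)
  breaking: (signature, R3)
  => backward: BREAKING (2)
forward analysis of Ticket with v1 as reader and v2 as writer:
  writer optional, map<string, float64> -> map<string, float64>: reader tags maps from writer tags
  writer required, int64 -> int32: reader attempts maps from writer attempts
  writer optional, int64 -> int64: reader zip maps from writer zip
  writer required, bytes -> bytes: reader payload maps from writer payload
  writer required, int64 -> int64: reader version maps from writer version
  writer optional, float32 -> bytes: reader signature maps from writer signature
  writer optional, bool -> bool: reader verified maps from writer verified
  breaking: (attempts, R3)
  breaking: (signature, R3)
  => forward: BREAKING (2)


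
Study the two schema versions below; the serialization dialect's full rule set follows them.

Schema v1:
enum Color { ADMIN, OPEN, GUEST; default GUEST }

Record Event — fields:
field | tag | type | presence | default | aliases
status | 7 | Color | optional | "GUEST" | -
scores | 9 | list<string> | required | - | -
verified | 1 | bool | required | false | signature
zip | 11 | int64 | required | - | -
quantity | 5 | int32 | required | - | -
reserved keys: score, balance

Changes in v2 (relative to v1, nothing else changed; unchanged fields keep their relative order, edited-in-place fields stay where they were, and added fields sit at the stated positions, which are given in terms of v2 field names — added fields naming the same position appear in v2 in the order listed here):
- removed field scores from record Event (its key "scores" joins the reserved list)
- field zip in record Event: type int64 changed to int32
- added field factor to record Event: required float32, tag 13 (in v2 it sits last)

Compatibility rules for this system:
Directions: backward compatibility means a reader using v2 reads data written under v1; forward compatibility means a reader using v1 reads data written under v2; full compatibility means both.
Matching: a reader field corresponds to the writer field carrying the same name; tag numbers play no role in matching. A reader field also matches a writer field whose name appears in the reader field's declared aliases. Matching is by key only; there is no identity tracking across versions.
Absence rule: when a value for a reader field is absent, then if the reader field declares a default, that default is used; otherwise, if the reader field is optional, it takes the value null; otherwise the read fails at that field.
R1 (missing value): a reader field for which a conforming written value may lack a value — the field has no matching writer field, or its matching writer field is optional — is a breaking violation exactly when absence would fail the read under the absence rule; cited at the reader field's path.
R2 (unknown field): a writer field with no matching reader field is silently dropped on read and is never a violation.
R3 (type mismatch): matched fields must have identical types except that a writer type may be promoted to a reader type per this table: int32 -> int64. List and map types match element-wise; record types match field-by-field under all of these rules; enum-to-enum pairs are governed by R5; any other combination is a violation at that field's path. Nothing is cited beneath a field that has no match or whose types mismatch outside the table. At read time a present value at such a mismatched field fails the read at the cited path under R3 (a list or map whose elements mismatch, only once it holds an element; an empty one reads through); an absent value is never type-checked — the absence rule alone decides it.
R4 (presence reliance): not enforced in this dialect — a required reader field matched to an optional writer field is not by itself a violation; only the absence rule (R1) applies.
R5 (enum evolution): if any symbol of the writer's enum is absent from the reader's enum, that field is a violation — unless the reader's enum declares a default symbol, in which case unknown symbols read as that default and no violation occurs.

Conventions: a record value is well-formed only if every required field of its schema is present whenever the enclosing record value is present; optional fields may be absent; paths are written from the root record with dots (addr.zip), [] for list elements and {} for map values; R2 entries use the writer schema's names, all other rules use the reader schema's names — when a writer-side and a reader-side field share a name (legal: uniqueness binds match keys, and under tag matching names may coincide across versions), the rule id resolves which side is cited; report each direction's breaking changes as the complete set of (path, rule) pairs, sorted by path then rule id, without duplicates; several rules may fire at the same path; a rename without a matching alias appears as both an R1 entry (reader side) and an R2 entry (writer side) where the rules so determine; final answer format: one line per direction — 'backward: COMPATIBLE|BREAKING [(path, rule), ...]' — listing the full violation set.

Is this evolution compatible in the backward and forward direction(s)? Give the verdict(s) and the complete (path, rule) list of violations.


backward: BREAKING [(factor, R1), (zip, R3)]; forward: BREAKING [(scores, R1)]

the writer's type comes first in each Event pair
backward analysis of Event with v2 as reader and v1 as writer:
  Color -> Color, writer optional: status aligns to status
  bool -> bool, writer required: verified aligns to verified
  int64 -> int32, writer required: zip aligns to zip
  int32 -> int32, writer required: quantity aligns to quantity
  no writer field matches reader factor
  scores (writer side), unknown to reader
  R1 fires at factor
  R3 fires at zip
  => backward: BREAKING (2)
forward analysis of Event with v1 as reader and v2 as writer:
  Color -> Color, writer optional: status aligns to status
  no writer field matches reader scores
  bool -> bool, writer required: verified aligns to verified
  int32 -> int64, writer required: zip aligns to zip
  int32 -> int32, writer required: quantity aligns to quantity
  factor (writer side), unknown to reader
  R1 fires at scores
  => forward: BREAKING (1)


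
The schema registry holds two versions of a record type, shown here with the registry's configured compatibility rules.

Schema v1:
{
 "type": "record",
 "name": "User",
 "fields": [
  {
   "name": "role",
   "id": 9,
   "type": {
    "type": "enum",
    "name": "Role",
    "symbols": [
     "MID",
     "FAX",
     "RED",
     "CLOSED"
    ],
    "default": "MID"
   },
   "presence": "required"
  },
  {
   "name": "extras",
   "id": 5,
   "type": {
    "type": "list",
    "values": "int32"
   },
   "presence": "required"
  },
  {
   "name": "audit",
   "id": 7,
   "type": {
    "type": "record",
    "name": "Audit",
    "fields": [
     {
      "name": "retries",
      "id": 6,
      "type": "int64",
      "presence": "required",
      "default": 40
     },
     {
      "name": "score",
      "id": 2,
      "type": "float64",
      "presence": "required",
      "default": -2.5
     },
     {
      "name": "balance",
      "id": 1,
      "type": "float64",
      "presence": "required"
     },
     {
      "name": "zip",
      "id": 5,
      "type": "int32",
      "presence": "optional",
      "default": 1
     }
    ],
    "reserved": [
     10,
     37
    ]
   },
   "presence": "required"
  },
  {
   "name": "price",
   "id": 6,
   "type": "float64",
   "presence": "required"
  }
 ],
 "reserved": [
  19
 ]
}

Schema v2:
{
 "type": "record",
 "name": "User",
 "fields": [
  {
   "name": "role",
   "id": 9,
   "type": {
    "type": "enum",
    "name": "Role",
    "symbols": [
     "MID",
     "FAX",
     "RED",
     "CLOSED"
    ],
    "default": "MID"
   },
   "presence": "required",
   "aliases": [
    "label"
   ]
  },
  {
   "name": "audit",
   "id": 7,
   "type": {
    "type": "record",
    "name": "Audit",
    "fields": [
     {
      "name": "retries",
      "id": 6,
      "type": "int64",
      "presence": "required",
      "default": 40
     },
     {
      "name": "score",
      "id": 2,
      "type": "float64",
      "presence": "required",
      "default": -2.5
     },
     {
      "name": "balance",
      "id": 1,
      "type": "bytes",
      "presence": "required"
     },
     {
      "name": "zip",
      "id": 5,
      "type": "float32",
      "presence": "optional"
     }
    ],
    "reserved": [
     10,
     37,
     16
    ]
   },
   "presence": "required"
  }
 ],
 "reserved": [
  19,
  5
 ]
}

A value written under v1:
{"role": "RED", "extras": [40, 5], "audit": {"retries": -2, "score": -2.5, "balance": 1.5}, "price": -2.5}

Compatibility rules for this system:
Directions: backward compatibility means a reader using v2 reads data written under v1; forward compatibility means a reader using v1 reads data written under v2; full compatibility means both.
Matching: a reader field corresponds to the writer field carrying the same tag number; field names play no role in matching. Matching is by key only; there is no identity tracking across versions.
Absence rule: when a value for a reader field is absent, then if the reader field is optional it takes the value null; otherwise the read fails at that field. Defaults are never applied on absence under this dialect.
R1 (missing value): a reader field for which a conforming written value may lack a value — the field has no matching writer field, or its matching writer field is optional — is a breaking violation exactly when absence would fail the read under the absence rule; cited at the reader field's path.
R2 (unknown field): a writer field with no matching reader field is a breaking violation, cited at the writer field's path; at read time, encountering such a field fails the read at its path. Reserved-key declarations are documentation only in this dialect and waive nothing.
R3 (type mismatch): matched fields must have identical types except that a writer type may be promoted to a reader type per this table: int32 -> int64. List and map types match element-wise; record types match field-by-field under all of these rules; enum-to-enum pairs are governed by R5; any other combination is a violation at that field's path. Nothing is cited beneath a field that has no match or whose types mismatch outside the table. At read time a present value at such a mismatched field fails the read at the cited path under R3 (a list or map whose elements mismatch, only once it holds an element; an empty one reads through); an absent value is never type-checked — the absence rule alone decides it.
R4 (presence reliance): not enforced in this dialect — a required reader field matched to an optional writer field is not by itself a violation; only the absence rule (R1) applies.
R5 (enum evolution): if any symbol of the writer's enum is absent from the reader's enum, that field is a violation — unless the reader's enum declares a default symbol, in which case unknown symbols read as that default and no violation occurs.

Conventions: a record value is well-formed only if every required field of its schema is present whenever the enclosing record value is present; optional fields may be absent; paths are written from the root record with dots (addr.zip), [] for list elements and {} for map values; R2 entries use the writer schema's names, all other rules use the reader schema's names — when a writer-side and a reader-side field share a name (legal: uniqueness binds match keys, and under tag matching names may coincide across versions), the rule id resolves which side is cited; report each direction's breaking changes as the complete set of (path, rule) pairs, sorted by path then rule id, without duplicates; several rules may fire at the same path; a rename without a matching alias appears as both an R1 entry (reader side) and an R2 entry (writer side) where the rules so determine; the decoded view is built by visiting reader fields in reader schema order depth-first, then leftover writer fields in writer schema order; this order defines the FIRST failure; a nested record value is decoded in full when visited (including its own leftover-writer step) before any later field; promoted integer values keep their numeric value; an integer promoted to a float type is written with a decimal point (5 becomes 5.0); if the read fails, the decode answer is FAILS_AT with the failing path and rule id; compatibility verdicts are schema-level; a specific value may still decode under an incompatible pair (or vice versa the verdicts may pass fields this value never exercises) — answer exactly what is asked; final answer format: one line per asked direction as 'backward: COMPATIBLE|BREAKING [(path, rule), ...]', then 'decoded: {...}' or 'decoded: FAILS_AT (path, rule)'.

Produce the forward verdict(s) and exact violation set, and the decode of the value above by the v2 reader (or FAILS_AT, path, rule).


each type pair in User: writer, then reader
forward analysis of User with v1 as reader and v2 as writer:
  role <- role (Role -> Role, writer required)
  extras: no writer match
  audit <- audit (Audit -> Audit, writer required)
  price: no writer match
  audit.retries <- audit.retries (int64 -> int64, writer required)
  audit.score <- audit.score (float64 -> float64, writer required)
  audit.balance <- audit.balance (bytes -> float64, writer required)
  audit.zip <- audit.zip (float32 -> int32, writer optional)
  breaking: (audit.balance, R3)
  breaking: (audit.zip, R3)
  breaking: (extras, R1)
  breaking: (price, R1)
  => 4 violation(s): forward is BREAKING for User
decode walk for User under reader schema v2:
  role := "RED"
  audit.retries := -2
  audit.score := -2.5
  read fails at audit.balance under R3
  => FAILS_AT (audit.balance, R3)

forward: BREAKING [(audit.balance, R3), (audit.zip, R3), (extras, R1), (price, R1)]; decoded: FAILS_AT (audit.balance, R3)


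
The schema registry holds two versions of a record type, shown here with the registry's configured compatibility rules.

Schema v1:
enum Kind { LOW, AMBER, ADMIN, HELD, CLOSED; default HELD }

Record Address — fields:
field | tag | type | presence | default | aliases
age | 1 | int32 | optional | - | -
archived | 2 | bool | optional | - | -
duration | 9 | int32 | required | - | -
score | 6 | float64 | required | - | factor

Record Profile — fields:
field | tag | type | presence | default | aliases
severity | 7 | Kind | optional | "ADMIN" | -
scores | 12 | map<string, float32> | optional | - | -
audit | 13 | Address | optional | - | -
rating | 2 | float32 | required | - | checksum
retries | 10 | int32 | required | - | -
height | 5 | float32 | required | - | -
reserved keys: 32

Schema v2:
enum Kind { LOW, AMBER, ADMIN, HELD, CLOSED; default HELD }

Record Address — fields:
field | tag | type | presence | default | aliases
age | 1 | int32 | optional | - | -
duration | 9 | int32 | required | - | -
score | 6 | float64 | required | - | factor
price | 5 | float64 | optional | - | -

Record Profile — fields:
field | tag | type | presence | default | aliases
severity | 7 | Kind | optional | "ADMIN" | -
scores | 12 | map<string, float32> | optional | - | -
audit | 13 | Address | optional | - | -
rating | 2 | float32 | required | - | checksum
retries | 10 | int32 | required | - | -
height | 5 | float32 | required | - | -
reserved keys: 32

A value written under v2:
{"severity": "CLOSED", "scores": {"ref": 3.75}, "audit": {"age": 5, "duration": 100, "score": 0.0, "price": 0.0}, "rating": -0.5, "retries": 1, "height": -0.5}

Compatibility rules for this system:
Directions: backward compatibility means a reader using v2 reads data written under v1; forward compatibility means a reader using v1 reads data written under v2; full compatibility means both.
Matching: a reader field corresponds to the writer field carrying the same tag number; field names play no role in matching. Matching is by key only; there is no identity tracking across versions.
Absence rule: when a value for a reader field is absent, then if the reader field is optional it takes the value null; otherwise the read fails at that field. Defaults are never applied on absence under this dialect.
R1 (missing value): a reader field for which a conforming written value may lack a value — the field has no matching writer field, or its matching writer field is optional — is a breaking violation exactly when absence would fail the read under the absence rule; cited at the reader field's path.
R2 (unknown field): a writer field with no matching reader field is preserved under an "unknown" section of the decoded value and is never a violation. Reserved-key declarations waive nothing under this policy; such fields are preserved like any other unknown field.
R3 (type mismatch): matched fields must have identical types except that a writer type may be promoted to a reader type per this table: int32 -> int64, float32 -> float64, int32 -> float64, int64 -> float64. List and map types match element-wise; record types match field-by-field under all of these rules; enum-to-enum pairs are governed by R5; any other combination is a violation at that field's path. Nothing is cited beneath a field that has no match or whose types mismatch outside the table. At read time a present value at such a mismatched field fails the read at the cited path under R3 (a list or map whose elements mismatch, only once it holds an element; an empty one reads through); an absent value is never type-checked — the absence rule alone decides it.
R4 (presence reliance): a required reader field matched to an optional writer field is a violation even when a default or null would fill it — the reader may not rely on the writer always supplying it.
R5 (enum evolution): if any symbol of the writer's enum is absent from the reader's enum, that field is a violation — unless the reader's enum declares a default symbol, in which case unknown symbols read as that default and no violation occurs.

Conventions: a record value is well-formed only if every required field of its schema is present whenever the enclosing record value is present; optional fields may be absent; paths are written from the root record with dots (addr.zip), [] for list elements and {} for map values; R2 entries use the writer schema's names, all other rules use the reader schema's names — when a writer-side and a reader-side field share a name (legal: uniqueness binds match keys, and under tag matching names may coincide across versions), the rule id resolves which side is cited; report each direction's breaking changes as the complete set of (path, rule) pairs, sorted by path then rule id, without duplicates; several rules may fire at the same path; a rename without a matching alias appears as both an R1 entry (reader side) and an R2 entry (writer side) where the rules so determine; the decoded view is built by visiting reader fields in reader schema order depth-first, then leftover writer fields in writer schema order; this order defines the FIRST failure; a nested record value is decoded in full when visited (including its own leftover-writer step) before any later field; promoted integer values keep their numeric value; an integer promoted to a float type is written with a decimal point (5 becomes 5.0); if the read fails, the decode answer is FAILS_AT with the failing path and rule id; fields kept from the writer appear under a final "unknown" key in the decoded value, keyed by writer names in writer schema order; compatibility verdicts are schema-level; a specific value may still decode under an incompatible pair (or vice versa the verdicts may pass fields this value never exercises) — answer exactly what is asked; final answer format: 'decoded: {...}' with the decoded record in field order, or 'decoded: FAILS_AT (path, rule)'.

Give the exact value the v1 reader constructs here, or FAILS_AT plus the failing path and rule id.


decoded: {"severity": "CLOSED", "scores": {"ref": 3.75}, "audit": {"age": 5, "archived": null, "duration": 100, "score": 0.0, "unknown": {"price": 0.0}}, "rating": -0.5, "retries": 1, "height": -0.5}

in Profile below, arrows point writer -> reader
decode (reader v1):
  severity := "CLOSED"
  scores := {"ref": 3.75}
  audit.age := 5
  audit.archived := null (absent, optional -> null)
  audit.duration := 100
  audit.score := 0.0
  writer audit.price: kept under "unknown"
  rating := -0.5
  retries := 1
  height := -0.5
  => decoded: {"severity": "CLOSED", "scores": {"ref": 3.75}, "audit": {"age": 5, "archived": null, "duration": 100, "score": 0.0, "unknown": {"price": 0.0}}, "rating": -0.5, "retries": 1, "height": -0.5}
remaining Profile differences; none change what is asked:
  removed field archived from record Address -> no rule fires on it and the decoded Profile view is identical with or without it
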